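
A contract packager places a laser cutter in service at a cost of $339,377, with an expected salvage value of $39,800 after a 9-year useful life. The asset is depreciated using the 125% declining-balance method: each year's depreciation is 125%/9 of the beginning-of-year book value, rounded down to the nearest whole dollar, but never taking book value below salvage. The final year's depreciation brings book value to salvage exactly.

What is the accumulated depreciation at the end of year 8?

$236,773

Depreciable base = $339,377 − $39,800 = $299,577.
Year 1: ⌊$339,377 × 125%/9⌋ = $47,135. Book value $292,242.
Year 2: ⌊$292,242 × 125%/9⌋ = $40,589. Book value $251,653.
Year 3: ⌊$251,653 × 125%/9⌋ = $34,951. Book value $216,702.
Year 4: ⌊$216,702 × 125%/9⌋ = $30,097. Book value $186,605.
Year 5: ⌊$186,605 × 125%/9⌋ = $25,917. Book value $160,688.
Year 6: ⌊$160,688 × 125%/9⌋ = $22,317. Book value $138,371.
Year 7: ⌊$138,371 × 125%/9⌋ = $19,218. Book value $119,153.
Year 8: ⌊$119,153 × 125%/9⌋ = $16,549. Book value $102,604.
Accumulated through year 8 = $339,377 − $102,604 = $236,773.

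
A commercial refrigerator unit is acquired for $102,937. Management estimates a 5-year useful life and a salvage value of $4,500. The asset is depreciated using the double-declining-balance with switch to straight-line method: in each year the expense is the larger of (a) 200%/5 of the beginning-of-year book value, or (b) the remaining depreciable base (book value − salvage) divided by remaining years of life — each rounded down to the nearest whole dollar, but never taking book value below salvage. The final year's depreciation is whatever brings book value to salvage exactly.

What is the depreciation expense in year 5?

Depreciable base = $102,937 − $4,500 = $98,437.
Year 1: DB = ⌊$102,937 × 200%/5⌋ = $41,174; SL = ⌊$98,437/5⌋ = $19,687 → take DB $41,174. Book value $61,763.
Year 2: DB = ⌊$61,763 × 200%/5⌋ = $24,705; SL = ⌊$57,263/4⌋ = $14,315 → take DB $24,705. Book value $37,058.
Year 3: DB = ⌊$37,058 × 200%/5⌋ = $14,823; SL = ⌊$32,558/3⌋ = $10,852 → take DB $14,823. Book value $22,235.
Year 4: DB = ⌊$22,235 × 200%/5⌋ = $8,894; SL = ⌊$17,735/2⌋ = $8,867 → take DB $8,894. Book value $13,341.
Year 5 (final): $13,341 − $4,500 = $8,841. Book value $4,500.

$8,841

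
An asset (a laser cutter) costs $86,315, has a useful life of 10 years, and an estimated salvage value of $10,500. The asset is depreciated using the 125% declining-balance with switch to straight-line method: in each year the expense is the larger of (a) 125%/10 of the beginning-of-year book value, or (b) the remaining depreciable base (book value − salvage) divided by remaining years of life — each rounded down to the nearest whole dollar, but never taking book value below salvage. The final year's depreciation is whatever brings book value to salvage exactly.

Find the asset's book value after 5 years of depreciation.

Depreciable base = $86,315 − $10,500 = $75,815.
Year 1: DB = ⌊$86,315 × 125%/10⌋ = $10,789; SL = ⌊$75,815/10⌋ = $7,581 → take DB $10,789. Book value $75,526.
Year 2: DB = ⌊$75,526 × 125%/10⌋ = $9,440; SL = ⌊$65,026/9⌋ = $7,225 → take DB $9,440. Book value $66,086.
Year 3: DB = ⌊$66,086 × 125%/10⌋ = $8,260; SL = ⌊$55,586/8⌋ = $6,948 → take DB $8,260. Book value $57,826.
Year 4: DB = ⌊$57,826 × 125%/10⌋ = $7,228; SL = ⌊$47,326/7⌋ = $6,760 → take DB $7,228. Book value $50,598.
Year 5: DB = ⌊$50,598 × 125%/10⌋ = $6,324; SL = ⌊$40,098/6⌋ = $6,683 → take SL $6,683. Book value $43,915.

$43,915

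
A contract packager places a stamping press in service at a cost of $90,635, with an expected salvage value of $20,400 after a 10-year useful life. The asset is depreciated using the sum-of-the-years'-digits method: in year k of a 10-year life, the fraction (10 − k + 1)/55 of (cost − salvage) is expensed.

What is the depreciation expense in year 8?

$3,831

Depreciable base = $90,635 − $20,400 = $70,235.
Sum of the years' digits = 10+9+8+7+6+5+4+3+2+1 = 55.
Year 1: $70,235 × 10/55 = $12,770. Book value $77,865.
Year 2: $70,235 × 9/55 = $11,493. Book value $66,372.
Year 3: $70,235 × 8/55 = $10,216. Book value $56,156.
Year 4: $70,235 × 7/55 = $8,939. Book value $47,217.
Year 5: $70,235 × 6/55 = $7,662. Book value $39,555.
Year 6: $70,235 × 5/55 = $6,385. Book value $33,170.
Year 7: $70,235 × 4/55 = $5,108. Book value $28,062.
Year 8: $70,235 × 3/55 = $3,831. Book value $24,231.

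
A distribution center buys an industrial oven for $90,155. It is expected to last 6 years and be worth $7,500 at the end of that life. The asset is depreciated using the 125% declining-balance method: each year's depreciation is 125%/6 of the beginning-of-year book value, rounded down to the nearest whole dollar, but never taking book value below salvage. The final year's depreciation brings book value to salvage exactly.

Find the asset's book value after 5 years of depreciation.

Depreciable base = $90,155 − $7,500 = $82,655.
Year 1: ⌊$90,155 × 125%/6⌋ = $18,782. Book value $71,373.
Year 2: ⌊$71,373 × 125%/6⌋ = $14,869. Book value $56,504.
Year 3: ⌊$56,504 × 125%/6⌋ = $11,771. Book value $44,733.
Year 4: ⌊$44,733 × 125%/6⌋ = $9,319. Book value $35,414.
Year 5: ⌊$35,414 × 125%/6⌋ = $7,377. Book value $28,037.

$28,037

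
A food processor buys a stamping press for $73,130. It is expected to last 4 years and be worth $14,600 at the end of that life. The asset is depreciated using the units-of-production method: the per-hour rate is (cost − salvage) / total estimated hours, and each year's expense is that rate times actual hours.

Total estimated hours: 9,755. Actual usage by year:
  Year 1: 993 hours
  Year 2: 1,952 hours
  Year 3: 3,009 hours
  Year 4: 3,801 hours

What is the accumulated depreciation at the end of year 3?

Depreciable base = $73,130 − $14,600 = $58,530.
Rate = $58,530 / 9,755 hours = $6 per hour.
Year 1: 993 × $6 = $5,958. Book value $67,172.
Year 2: 1,952 × $6 = $11,712. Book value $55,460.
Year 3: 3,009 × $6 = $18,054. Book value $37,406.
Accumulated through year 3 = $73,130 − $37,406 = $35,724.

$35,724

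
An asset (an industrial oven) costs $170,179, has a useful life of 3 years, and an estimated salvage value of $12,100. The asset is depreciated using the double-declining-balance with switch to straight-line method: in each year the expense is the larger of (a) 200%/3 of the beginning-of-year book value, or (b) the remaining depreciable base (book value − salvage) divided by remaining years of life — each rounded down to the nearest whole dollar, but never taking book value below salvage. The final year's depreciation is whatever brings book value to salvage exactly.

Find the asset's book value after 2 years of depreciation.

$18,909

Depreciable base = $170,179 − $12,100 = $158,079.
Year 1: DB = ⌊$170,179 × 200%/3⌋ = $113,452; SL = ⌊$158,079/3⌋ = $52,693 → take DB $113,452. Book value $56,727.
Year 2: DB = ⌊$56,727 × 200%/3⌋ = $37,818; SL = ⌊$44,627/2⌋ = $22,313 → take DB $37,818. Book value $18,909.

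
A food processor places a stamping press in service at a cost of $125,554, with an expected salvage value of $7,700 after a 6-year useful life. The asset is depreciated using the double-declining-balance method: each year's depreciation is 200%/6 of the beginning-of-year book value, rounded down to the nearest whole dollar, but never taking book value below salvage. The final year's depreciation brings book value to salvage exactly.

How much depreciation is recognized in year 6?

$8,835

Depreciable base = $125,554 − $7,700 = $117,854.
Year 1: ⌊$125,554 × 200%/6⌋ = $41,851. Book value $83,703.
Year 2: ⌊$83,703 × 200%/6⌋ = $27,901. Book value $55,802.
Year 3: ⌊$55,802 × 200%/6⌋ = $18,600. Book value $37,202.
Year 4: ⌊$37,202 × 200%/6⌋ = $12,400. Book value $24,802.
Year 5: ⌊$24,802 × 200%/6⌋ = $8,267. Book value $16,535.
Year 6 (final): $16,535 − $7,700 = $8,835. Book value $7,700.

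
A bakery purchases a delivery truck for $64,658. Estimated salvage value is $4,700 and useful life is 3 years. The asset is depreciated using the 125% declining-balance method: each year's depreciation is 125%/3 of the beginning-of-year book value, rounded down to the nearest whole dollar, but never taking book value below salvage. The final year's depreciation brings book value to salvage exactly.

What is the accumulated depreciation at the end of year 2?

$42,655

Depreciable base = $64,658 − $4,700 = $59,958.
Year 1: ⌊$64,658 × 125%/3⌋ = $26,940. Book value $37,718.
Year 2: ⌊$37,718 × 125%/3⌋ = $15,715. Book value $22,003.
Accumulated through year 2 = $64,658 − $22,003 = $42,655.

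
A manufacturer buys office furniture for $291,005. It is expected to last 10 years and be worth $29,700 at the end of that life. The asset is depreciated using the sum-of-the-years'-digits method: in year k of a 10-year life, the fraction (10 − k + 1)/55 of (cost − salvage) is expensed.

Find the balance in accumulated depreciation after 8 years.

$247,052

Depreciable base = $291,005 − $29,700 = $261,305.
Sum of the years' digits = 10+9+8+7+6+5+4+3+2+1 = 55.
Year 1: $261,305 × 10/55 = $47,510. Book value $243,495.
Year 2: $261,305 × 9/55 = $42,759. Book value $200,736.
Year 3: $261,305 × 8/55 = $38,008. Book value $162,728.
Year 4: $261,305 × 7/55 = $33,257. Book value $129,471.
Year 5: $261,305 × 6/55 = $28,506. Book value $100,965.
Year 6: $261,305 × 5/55 = $23,755. Book value $77,210.
Year 7: $261,305 × 4/55 = $19,004. Book value $58,206.
Year 8: $261,305 × 3/55 = $14,253. Book value $43,953.
Accumulated through year 8 = $291,005 − $43,953 = $247,052.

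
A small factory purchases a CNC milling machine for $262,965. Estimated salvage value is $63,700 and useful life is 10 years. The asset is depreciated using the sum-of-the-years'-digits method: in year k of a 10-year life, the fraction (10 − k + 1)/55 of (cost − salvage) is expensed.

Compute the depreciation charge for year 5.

$21,738

Depreciable base = $262,965 − $63,700 = $199,265.
Sum of the years' digits = 10+9+8+7+6+5+4+3+2+1 = 55.
Year 1: $199,265 × 10/55 = $36,230. Book value $226,735.
Year 2: $199,265 × 9/55 = $32,607. Book value $194,128.
Year 3: $199,265 × 8/55 = $28,984. Book value $165,144.
Year 4: $199,265 × 7/55 = $25,361. Book value $139,783.
Year 5: $199,265 × 6/55 = $21,738. Book value $118,045.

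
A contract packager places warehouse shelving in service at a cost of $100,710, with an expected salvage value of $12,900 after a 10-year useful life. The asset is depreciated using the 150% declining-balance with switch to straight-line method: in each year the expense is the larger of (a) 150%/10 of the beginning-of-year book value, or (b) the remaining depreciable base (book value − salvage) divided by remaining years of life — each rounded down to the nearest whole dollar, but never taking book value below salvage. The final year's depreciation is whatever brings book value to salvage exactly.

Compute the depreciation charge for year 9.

Depreciable base = $100,710 − $12,900 = $87,810.
Year 1: DB = ⌊$100,710 × 150%/10⌋ = $15,106; SL = ⌊$87,810/10⌋ = $8,781 → take DB $15,106. Book value $85,604.
Year 2: DB = ⌊$85,604 × 150%/10⌋ = $12,840; SL = ⌊$72,704/9⌋ = $8,078 → take DB $12,840. Book value $72,764.
Year 3: DB = ⌊$72,764 × 150%/10⌋ = $10,914; SL = ⌊$59,864/8⌋ = $7,483 → take DB $10,914. Book value $61,850.
Year 4: DB = ⌊$61,850 × 150%/10⌋ = $9,277; SL = ⌊$48,950/7⌋ = $6,992 → take DB $9,277. Book value $52,573.
Year 5: DB = ⌊$52,573 × 150%/10⌋ = $7,885; SL = ⌊$39,673/6⌋ = $6,612 → take DB $7,885. Book value $44,688.
Year 6: DB = ⌊$44,688 × 150%/10⌋ = $6,703; SL = ⌊$31,788/5⌋ = $6,357 → take DB $6,703. Book value $37,985.
Year 7: DB = ⌊$37,985 × 150%/10⌋ = $5,697; SL = ⌊$25,085/4⌋ = $6,271 → take SL $6,271. Book value $31,714.
Year 8: DB = ⌊$31,714 × 150%/10⌋ = $4,757; SL = ⌊$18,814/3⌋ = $6,271 → take SL $6,271. Book value $25,443.
Year 9: DB = ⌊$25,443 × 150%/10⌋ = $3,816; SL = ⌊$12,543/2⌋ = $6,271 → take SL $6,271. Book value $19,172.

$6,271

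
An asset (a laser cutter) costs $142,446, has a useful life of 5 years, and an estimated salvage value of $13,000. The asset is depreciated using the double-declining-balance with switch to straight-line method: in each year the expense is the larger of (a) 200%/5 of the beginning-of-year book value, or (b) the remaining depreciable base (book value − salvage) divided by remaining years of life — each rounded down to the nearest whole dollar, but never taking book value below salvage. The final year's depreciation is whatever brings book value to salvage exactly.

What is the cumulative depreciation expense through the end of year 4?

Depreciable base = $142,446 − $13,000 = $129,446.
Year 1: DB = ⌊$142,446 × 200%/5⌋ = $56,978; SL = ⌊$129,446/5⌋ = $25,889 → take DB $56,978. Book value $85,468.
Year 2: DB = ⌊$85,468 × 200%/5⌋ = $34,187; SL = ⌊$72,468/4⌋ = $18,117 → take DB $34,187. Book value $51,281.
Year 3: DB = ⌊$51,281 × 200%/5⌋ = $20,512; SL = ⌊$38,281/3⌋ = $12,760 → take DB $20,512. Book value $30,769.
Year 4: DB = ⌊$30,769 × 200%/5⌋ = $12,307; SL = ⌊$17,769/2⌋ = $8,884 → take DB $12,307. Book value $18,462.
Accumulated through year 4 = $142,446 − $18,462 = $123,984.

$123,984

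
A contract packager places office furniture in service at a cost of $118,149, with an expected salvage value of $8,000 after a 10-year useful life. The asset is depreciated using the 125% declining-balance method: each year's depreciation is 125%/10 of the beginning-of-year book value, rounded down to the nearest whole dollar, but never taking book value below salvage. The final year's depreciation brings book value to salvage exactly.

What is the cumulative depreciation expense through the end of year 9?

Depreciable base = $118,149 − $8,000 = $110,149.
Year 1: ⌊$118,149 × 125%/10⌋ = $14,768. Book value $103,381.
Year 2: ⌊$103,381 × 125%/10⌋ = $12,922. Book value $90,459.
Year 3: ⌊$90,459 × 125%/10⌋ = $11,307. Book value $79,152.
Year 4: ⌊$79,152 × 125%/10⌋ = $9,894. Book value $69,258.
Year 5: ⌊$69,258 × 125%/10⌋ = $8,657. Book value $60,601.
Year 6: ⌊$60,601 × 125%/10⌋ = $7,575. Book value $53,026.
Year 7: ⌊$53,026 × 125%/10⌋ = $6,628. Book value $46,398.
Year 8: ⌊$46,398 × 125%/10⌋ = $5,799. Book value $40,599.
Year 9: ⌊$40,599 × 125%/10⌋ = $5,074. Book value $35,525.
Accumulated through year 9 = $118,149 − $35,525 = $82,624.

$82,624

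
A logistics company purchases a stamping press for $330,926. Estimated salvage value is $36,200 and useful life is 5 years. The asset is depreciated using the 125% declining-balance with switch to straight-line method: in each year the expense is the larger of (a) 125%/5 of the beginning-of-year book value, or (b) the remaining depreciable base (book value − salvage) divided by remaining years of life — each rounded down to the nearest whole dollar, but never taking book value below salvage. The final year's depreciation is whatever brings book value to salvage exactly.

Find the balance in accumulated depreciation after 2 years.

Depreciable base = $330,926 − $36,200 = $294,726.
Year 1: DB = ⌊$330,926 × 125%/5⌋ = $82,731; SL = ⌊$294,726/5⌋ = $58,945 → take DB $82,731. Book value $248,195.
Year 2: DB = ⌊$248,195 × 125%/5⌋ = $62,048; SL = ⌊$211,995/4⌋ = $52,998 → take DB $62,048. Book value $186,147.
Accumulated through year 2 = $330,926 − $186,147 = $144,779.

$144,779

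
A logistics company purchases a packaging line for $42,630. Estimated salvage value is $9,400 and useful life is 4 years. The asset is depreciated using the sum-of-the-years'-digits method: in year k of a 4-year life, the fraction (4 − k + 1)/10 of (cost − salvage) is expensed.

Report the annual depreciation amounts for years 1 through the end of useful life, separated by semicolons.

Depreciable base = $42,630 − $9,400 = $33,230.
Sum of the years' digits = 4+3+2+1 = 10.
Year 1: $33,230 × 4/10 = $13,292. Book value $29,338.
Year 2: $33,230 × 3/10 = $9,969. Book value $19,369.
Year 3: $33,230 × 2/10 = $6,646. Book value $12,723.
Year 4: $33,230 × 1/10 = $3,323. Book value $9,400.

$13,292; $9,969; $6,646; $3,323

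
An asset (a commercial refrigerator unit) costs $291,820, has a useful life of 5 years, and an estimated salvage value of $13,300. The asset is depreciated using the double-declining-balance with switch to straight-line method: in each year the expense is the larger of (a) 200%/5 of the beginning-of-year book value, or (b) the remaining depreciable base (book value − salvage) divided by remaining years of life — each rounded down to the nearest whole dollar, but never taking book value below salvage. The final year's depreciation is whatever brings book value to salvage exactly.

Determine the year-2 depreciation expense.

Depreciable base = $291,820 − $13,300 = $278,520.
Year 1: DB = ⌊$291,820 × 200%/5⌋ = $116,728; SL = ⌊$278,520/5⌋ = $55,704 → take DB $116,728. Book value $175,092.
Year 2: DB = ⌊$175,092 × 200%/5⌋ = $70,036; SL = ⌊$161,792/4⌋ = $40,448 → take DB $70,036. Book value $105,056.

$70,036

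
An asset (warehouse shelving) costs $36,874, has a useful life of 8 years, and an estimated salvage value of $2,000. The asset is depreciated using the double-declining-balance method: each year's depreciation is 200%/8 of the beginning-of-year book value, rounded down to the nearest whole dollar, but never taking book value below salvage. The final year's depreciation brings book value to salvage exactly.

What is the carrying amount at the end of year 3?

$15,557

Depreciable base = $36,874 − $2,000 = $34,874.
Year 1: ⌊$36,874 × 200%/8⌋ = $9,218. Book value $27,656.
Year 2: ⌊$27,656 × 200%/8⌋ = $6,914. Book value $20,742.
Year 3: ⌊$20,742 × 200%/8⌋ = $5,185. Book value $15,557.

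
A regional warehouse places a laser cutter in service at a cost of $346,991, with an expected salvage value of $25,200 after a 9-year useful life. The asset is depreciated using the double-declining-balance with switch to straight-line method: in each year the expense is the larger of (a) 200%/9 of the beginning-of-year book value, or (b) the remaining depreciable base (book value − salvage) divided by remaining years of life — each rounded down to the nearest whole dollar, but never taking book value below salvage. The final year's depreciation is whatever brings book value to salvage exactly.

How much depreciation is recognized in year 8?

$17,206

Depreciable base = $346,991 − $25,200 = $321,791.
Year 1: DB = ⌊$346,991 × 200%/9⌋ = $77,109; SL = ⌊$321,791/9⌋ = $35,754 → take DB $77,109. Book value $269,882.
Year 2: DB = ⌊$269,882 × 200%/9⌋ = $59,973; SL = ⌊$244,682/8⌋ = $30,585 → take DB $59,973. Book value $209,909.
Year 3: DB = ⌊$209,909 × 200%/9⌋ = $46,646; SL = ⌊$184,709/7⌋ = $26,387 → take DB $46,646. Book value $163,263.
Year 4: DB = ⌊$163,263 × 200%/9⌋ = $36,280; SL = ⌊$138,063/6⌋ = $23,010 → take DB $36,280. Book value $126,983.
Year 5: DB = ⌊$126,983 × 200%/9⌋ = $28,218; SL = ⌊$101,783/5⌋ = $20,356 → take DB $28,218. Book value $98,765.
Year 6: DB = ⌊$98,765 × 200%/9⌋ = $21,947; SL = ⌊$73,565/4⌋ = $18,391 → take DB $21,947. Book value $76,818.
Year 7: DB = ⌊$76,818 × 200%/9⌋ = $17,070; SL = ⌊$51,618/3⌋ = $17,206 → take SL $17,206. Book value $59,612.
Year 8: DB = ⌊$59,612 × 200%/9⌋ = $13,247; SL = ⌊$34,412/2⌋ = $17,206 → take SL $17,206. Book value $42,406.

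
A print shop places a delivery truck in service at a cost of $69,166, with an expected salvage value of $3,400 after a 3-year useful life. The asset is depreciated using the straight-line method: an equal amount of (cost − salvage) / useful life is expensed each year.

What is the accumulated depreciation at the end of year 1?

$21,922

Depreciable base = $69,166 − $3,400 = $65,766.
Annual expense = $65,766 / 3 = $21,922.
End of year 1: book value $47,244.
Accumulated through year 1 = $69,166 − $47,244 = $21,922.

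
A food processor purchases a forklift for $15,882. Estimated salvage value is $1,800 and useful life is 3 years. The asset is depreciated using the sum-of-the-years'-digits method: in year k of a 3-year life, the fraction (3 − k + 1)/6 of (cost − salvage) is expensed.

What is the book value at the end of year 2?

Depreciable base = $15,882 − $1,800 = $14,082.
Sum of the years' digits = 3+2+1 = 6.
Year 1: $14,082 × 3/6 = $7,041. Book value $8,841.
Year 2: $14,082 × 2/6 = $4,694. Book value $4,147.

$4,147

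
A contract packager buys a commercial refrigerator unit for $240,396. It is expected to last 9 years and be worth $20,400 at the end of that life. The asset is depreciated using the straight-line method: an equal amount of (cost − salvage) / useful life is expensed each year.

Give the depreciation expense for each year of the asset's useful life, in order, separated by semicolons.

$24,444; $24,444; $24,444; $24,444; $24,444; $24,444; $24,444; $24,444; $24,444

Depreciable base = $240,396 − $20,400 = $219,996.
Annual expense = $219,996 / 9 = $24,444.
End of year 1: book value $215,952.
End of year 2: book value $191,508.
End of year 3: book value $167,064.
End of year 4: book value $142,620.
End of year 5: book value $118,176.
End of year 6: book value $93,732.
End of year 7: book value $69,288.
End of year 8: book value $44,844.
End of year 9: book value $20,400.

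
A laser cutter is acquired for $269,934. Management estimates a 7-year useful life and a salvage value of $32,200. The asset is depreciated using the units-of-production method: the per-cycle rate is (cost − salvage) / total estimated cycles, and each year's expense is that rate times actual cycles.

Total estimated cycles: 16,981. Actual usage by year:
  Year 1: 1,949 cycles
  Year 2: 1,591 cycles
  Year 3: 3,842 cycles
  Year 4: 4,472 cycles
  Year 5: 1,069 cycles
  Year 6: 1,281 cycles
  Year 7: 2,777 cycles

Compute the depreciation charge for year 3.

Depreciable base = $269,934 − $32,200 = $237,734.
Rate = $237,734 / 16,981 cycles = $14 per cycle.
Year 1: 1,949 × $14 = $27,286. Book value $242,648.
Year 2: 1,591 × $14 = $22,274. Book value $220,374.
Year 3: 3,842 × $14 = $53,788. Book value $166,586.

$53,788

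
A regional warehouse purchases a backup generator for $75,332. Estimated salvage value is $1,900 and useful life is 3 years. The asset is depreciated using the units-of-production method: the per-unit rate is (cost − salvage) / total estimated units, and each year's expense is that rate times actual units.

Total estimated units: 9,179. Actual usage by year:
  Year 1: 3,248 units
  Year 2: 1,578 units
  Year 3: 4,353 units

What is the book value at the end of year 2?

Depreciable base = $75,332 − $1,900 = $73,432.
Rate = $73,432 / 9,179 units = $8 per unit.
Year 1: 3,248 × $8 = $25,984. Book value $49,348.
Year 2: 1,578 × $8 = $12,624. Book value $36,724.

$36,724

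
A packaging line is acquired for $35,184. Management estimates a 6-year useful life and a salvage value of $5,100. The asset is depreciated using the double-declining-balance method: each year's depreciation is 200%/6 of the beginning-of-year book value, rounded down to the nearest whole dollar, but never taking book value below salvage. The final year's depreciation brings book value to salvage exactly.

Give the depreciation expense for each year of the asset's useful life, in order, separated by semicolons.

$11,728; $7,818; $5,212; $3,475; $1,851; $0

Depreciable base = $35,184 − $5,100 = $30,084.
Year 1: ⌊$35,184 × 200%/6⌋ = $11,728. Book value $23,456.
Year 2: ⌊$23,456 × 200%/6⌋ = $7,818. Book value $15,638.
Year 3: ⌊$15,638 × 200%/6⌋ = $5,212. Book value $10,426.
Year 4: ⌊$10,426 × 200%/6⌋ = $3,475. Book value $6,951.
Year 5: ⌊$6,951 × 200%/6⌋ = $2,317, capped at $1,851. Book value $5,100.
Year 6 (final): $5,100 − $5,100 = $0. Book value $5,100.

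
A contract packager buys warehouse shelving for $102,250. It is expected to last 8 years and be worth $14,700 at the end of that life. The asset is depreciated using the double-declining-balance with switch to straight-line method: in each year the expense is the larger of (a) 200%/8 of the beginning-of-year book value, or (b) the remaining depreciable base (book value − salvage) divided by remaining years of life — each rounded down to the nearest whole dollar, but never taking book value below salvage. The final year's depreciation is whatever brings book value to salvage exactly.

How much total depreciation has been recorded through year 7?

$87,550

Depreciable base = $102,250 − $14,700 = $87,550.
Year 1: DB = ⌊$102,250 × 200%/8⌋ = $25,562; SL = ⌊$87,550/8⌋ = $10,943 → take DB $25,562. Book value $76,688.
Year 2: DB = ⌊$76,688 × 200%/8⌋ = $19,172; SL = ⌊$61,988/7⌋ = $8,855 → take DB $19,172. Book value $57,516.
Year 3: DB = ⌊$57,516 × 200%/8⌋ = $14,379; SL = ⌊$42,816/6⌋ = $7,136 → take DB $14,379. Book value $43,137.
Year 4: DB = ⌊$43,137 × 200%/8⌋ = $10,784; SL = ⌊$28,437/5⌋ = $5,687 → take DB $10,784. Book value $32,353.
Year 5: DB = ⌊$32,353 × 200%/8⌋ = $8,088; SL = ⌊$17,653/4⌋ = $4,413 → take DB $8,088. Book value $24,265.
Year 6: DB = ⌊$24,265 × 200%/8⌋ = $6,066; SL = ⌊$9,565/3⌋ = $3,188 → take DB $6,066. Book value $18,199.
Year 7: DB = ⌊$18,199 × 200%/8⌋ = $4,549; SL = ⌊$3,499/2⌋ = $1,749 → take DB $4,549, capped at $3,499. Book value $14,700.
Accumulated through year 7 = $102,250 − $14,700 = $87,550.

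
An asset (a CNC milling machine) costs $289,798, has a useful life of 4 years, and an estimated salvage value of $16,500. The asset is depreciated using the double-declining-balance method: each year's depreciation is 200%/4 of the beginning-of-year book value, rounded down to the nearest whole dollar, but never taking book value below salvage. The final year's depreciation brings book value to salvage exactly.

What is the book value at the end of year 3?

$36,225

Depreciable base = $289,798 − $16,500 = $273,298.
Year 1: ⌊$289,798 × 200%/4⌋ = $144,899. Book value $144,899.
Year 2: ⌊$144,899 × 200%/4⌋ = $72,449. Book value $72,450.
Year 3: ⌊$72,450 × 200%/4⌋ = $36,225. Book value $36,225.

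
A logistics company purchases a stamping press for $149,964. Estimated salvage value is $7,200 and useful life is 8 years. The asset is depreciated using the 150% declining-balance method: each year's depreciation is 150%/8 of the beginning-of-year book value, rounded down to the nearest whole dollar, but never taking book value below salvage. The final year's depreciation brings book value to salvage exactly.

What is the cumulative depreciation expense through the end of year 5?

Depreciable base = $149,964 − $7,200 = $142,764.
Year 1: ⌊$149,964 × 150%/8⌋ = $28,118. Book value $121,846.
Year 2: ⌊$121,846 × 150%/8⌋ = $22,846. Book value $99,000.
Year 3: ⌊$99,000 × 150%/8⌋ = $18,562. Book value $80,438.
Year 4: ⌊$80,438 × 150%/8⌋ = $15,082. Book value $65,356.
Year 5: ⌊$65,356 × 150%/8⌋ = $12,254. Book value $53,102.
Accumulated through year 5 = $149,964 − $53,102 = $96,862.

$96,862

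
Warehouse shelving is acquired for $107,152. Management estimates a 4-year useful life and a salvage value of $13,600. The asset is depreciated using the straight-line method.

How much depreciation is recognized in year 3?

$23,388

Depreciable base = $107,152 − $13,600 = $93,552.
Annual expense = $93,552 / 4 = $23,388.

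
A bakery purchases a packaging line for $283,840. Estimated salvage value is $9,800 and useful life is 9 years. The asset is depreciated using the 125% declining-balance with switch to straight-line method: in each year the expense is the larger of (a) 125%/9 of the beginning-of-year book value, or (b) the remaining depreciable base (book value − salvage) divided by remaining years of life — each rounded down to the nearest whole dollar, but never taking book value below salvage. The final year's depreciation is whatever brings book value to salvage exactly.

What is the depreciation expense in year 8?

Depreciable base = $283,840 − $9,800 = $274,040.
Year 1: DB = ⌊$283,840 × 125%/9⌋ = $39,422; SL = ⌊$274,040/9⌋ = $30,448 → take DB $39,422. Book value $244,418.
Year 2: DB = ⌊$244,418 × 125%/9⌋ = $33,946; SL = ⌊$234,618/8⌋ = $29,327 → take DB $33,946. Book value $210,472.
Year 3: DB = ⌊$210,472 × 125%/9⌋ = $29,232; SL = ⌊$200,672/7⌋ = $28,667 → take DB $29,232. Book value $181,240.
Year 4: DB = ⌊$181,240 × 125%/9⌋ = $25,172; SL = ⌊$171,440/6⌋ = $28,573 → take SL $28,573. Book value $152,667.
Year 5: DB = ⌊$152,667 × 125%/9⌋ = $21,203; SL = ⌊$142,867/5⌋ = $28,573 → take SL $28,573. Book value $124,094.
Year 6: DB = ⌊$124,094 × 125%/9⌋ = $17,235; SL = ⌊$114,294/4⌋ = $28,573 → take SL $28,573. Book value $95,521.
Year 7: DB = ⌊$95,521 × 125%/9⌋ = $13,266; SL = ⌊$85,721/3⌋ = $28,573 → take SL $28,573. Book value $66,948.
Year 8: DB = ⌊$66,948 × 125%/9⌋ = $9,298; SL = ⌊$57,148/2⌋ = $28,574 → take SL $28,574. Book value $38,374.

$28,574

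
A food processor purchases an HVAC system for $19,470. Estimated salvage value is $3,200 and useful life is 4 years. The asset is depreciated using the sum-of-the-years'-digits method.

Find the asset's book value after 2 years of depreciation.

Depreciable base = $19,470 − $3,200 = $16,270.
Sum of the years' digits = 4+3+2+1 = 10.
Year 1: $16,270 × 4/10 = $6,508. Book value $12,962.
Year 2: $16,270 × 3/10 = $4,881. Book value $8,081.

$8,081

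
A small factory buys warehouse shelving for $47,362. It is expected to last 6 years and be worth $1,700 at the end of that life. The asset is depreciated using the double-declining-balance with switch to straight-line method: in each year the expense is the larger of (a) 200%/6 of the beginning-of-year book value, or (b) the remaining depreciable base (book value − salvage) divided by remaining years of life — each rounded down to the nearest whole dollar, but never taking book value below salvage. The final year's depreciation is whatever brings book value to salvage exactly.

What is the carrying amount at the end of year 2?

$21,050

Depreciable base = $47,362 − $1,700 = $45,662.
Year 1: DB = ⌊$47,362 × 200%/6⌋ = $15,787; SL = ⌊$45,662/6⌋ = $7,610 → take DB $15,787. Book value $31,575.
Year 2: DB = ⌊$31,575 × 200%/6⌋ = $10,525; SL = ⌊$29,875/5⌋ = $5,975 → take DB $10,525. Book value $21,050.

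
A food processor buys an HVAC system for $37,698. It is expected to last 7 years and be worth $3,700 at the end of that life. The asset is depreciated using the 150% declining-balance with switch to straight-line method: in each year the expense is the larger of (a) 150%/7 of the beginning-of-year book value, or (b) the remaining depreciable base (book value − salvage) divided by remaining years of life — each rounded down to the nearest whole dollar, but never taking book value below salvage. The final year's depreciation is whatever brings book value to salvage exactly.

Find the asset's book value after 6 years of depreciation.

Depreciable base = $37,698 − $3,700 = $33,998.
Year 1: DB = ⌊$37,698 × 150%/7⌋ = $8,078; SL = ⌊$33,998/7⌋ = $4,856 → take DB $8,078. Book value $29,620.
Year 2: DB = ⌊$29,620 × 150%/7⌋ = $6,347; SL = ⌊$25,920/6⌋ = $4,320 → take DB $6,347. Book value $23,273.
Year 3: DB = ⌊$23,273 × 150%/7⌋ = $4,987; SL = ⌊$19,573/5⌋ = $3,914 → take DB $4,987. Book value $18,286.
Year 4: DB = ⌊$18,286 × 150%/7⌋ = $3,918; SL = ⌊$14,586/4⌋ = $3,646 → take DB $3,918. Book value $14,368.
Year 5: DB = ⌊$14,368 × 150%/7⌋ = $3,078; SL = ⌊$10,668/3⌋ = $3,556 → take SL $3,556. Book value $10,812.
Year 6: DB = ⌊$10,812 × 150%/7⌋ = $2,316; SL = ⌊$7,112/2⌋ = $3,556 → take SL $3,556. Book value $7,256.

$7,256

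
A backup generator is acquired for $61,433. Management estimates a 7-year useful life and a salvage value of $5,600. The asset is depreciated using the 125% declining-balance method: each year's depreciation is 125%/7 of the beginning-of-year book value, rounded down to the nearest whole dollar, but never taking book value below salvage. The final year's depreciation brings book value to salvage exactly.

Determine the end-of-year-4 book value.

Depreciable base = $61,433 − $5,600 = $55,833.
Year 1: ⌊$61,433 × 125%/7⌋ = $10,970. Book value $50,463.
Year 2: ⌊$50,463 × 125%/7⌋ = $9,011. Book value $41,452.
Year 3: ⌊$41,452 × 125%/7⌋ = $7,402. Book value $34,050.
Year 4: ⌊$34,050 × 125%/7⌋ = $6,080. Book value $27,970.

$27,970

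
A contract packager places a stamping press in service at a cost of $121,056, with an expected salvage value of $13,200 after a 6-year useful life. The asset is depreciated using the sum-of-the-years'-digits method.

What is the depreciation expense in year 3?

Depreciable base = $121,056 − $13,200 = $107,856.
Sum of the years' digits = 6+5+4+3+2+1 = 21.
Year 1: $107,856 × 6/21 = $30,816. Book value $90,240.
Year 2: $107,856 × 5/21 = $25,680. Book value $64,560.
Year 3: $107,856 × 4/21 = $20,544. Book value $44,016.

$20,544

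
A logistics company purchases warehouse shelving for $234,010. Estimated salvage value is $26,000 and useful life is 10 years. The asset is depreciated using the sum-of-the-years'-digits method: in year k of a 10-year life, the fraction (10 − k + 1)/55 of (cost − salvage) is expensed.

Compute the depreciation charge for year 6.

$18,910

Depreciable base = $234,010 − $26,000 = $208,010.
Sum of the years' digits = 10+9+8+7+6+5+4+3+2+1 = 55.
Year 1: $208,010 × 10/55 = $37,820. Book value $196,190.
Year 2: $208,010 × 9/55 = $34,038. Book value $162,152.
Year 3: $208,010 × 8/55 = $30,256. Book value $131,896.
Year 4: $208,010 × 7/55 = $26,474. Book value $105,422.
Year 5: $208,010 × 6/55 = $22,692. Book value $82,730.
Year 6: $208,010 × 5/55 = $18,910. Book value $63,820.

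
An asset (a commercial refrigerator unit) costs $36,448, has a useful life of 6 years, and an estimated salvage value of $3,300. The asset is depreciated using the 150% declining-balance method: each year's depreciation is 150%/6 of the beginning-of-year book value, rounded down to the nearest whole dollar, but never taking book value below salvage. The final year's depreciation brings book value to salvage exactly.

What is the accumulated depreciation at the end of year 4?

Depreciable base = $36,448 − $3,300 = $33,148.
Year 1: ⌊$36,448 × 150%/6⌋ = $9,112. Book value $27,336.
Year 2: ⌊$27,336 × 150%/6⌋ = $6,834. Book value $20,502.
Year 3: ⌊$20,502 × 150%/6⌋ = $5,125. Book value $15,377.
Year 4: ⌊$15,377 × 150%/6⌋ = $3,844. Book value $11,533.
Accumulated through year 4 = $36,448 − $11,533 = $24,915.

$24,915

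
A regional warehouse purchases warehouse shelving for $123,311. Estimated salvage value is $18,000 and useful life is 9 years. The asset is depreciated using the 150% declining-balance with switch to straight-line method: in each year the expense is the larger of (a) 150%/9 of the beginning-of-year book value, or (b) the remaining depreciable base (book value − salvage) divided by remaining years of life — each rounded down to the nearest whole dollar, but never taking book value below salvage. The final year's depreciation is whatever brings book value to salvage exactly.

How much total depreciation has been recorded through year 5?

Depreciable base = $123,311 − $18,000 = $105,311.
Year 1: DB = ⌊$123,311 × 150%/9⌋ = $20,551; SL = ⌊$105,311/9⌋ = $11,701 → take DB $20,551. Book value $102,760.
Year 2: DB = ⌊$102,760 × 150%/9⌋ = $17,126; SL = ⌊$84,760/8⌋ = $10,595 → take DB $17,126. Book value $85,634.
Year 3: DB = ⌊$85,634 × 150%/9⌋ = $14,272; SL = ⌊$67,634/7⌋ = $9,662 → take DB $14,272. Book value $71,362.
Year 4: DB = ⌊$71,362 × 150%/9⌋ = $11,893; SL = ⌊$53,362/6⌋ = $8,893 → take DB $11,893. Book value $59,469.
Year 5: DB = ⌊$59,469 × 150%/9⌋ = $9,911; SL = ⌊$41,469/5⌋ = $8,293 → take DB $9,911. Book value $49,558.
Accumulated through year 5 = $123,311 − $49,558 = $73,753.

$73,753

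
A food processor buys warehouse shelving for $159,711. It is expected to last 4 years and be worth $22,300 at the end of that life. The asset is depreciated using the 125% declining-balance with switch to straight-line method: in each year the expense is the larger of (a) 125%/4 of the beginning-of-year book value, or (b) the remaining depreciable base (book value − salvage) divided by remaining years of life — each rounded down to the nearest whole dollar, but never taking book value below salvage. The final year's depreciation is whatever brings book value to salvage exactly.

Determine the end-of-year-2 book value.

Depreciable base = $159,711 − $22,300 = $137,411.
Year 1: DB = ⌊$159,711 × 125%/4⌋ = $49,909; SL = ⌊$137,411/4⌋ = $34,352 → take DB $49,909. Book value $109,802.
Year 2: DB = ⌊$109,802 × 125%/4⌋ = $34,313; SL = ⌊$87,502/3⌋ = $29,167 → take DB $34,313. Book value $75,489.

$75,489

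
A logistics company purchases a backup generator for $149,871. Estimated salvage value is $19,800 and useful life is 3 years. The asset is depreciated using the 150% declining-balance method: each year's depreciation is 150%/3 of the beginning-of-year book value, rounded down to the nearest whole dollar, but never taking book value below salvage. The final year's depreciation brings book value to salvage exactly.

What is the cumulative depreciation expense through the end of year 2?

$112,403

Depreciable base = $149,871 − $19,800 = $130,071.
Year 1: ⌊$149,871 × 150%/3⌋ = $74,935. Book value $74,936.
Year 2: ⌊$74,936 × 150%/3⌋ = $37,468. Book value $37,468.
Accumulated through year 2 = $149,871 − $37,468 = $112,403.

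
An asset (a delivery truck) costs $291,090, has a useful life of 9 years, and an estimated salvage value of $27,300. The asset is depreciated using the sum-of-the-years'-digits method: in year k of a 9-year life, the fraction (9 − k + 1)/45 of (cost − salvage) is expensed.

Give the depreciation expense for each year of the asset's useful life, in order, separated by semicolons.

Depreciable base = $291,090 − $27,300 = $263,790.
Sum of the years' digits = 9+8+7+6+5+4+3+2+1 = 45.
Year 1: $263,790 × 9/45 = $52,758. Book value $238,332.
Year 2: $263,790 × 8/45 = $46,896. Book value $191,436.
Year 3: $263,790 × 7/45 = $41,034. Book value $150,402.
Year 4: $263,790 × 6/45 = $35,172. Book value $115,230.
Year 5: $263,790 × 5/45 = $29,310. Book value $85,920.
Year 6: $263,790 × 4/45 = $23,448. Book value $62,472.
Year 7: $263,790 × 3/45 = $17,586. Book value $44,886.
Year 8: $263,790 × 2/45 = $11,724. Book value $33,162.
Year 9: $263,790 × 1/45 = $5,862. Book value $27,300.

$52,758; $46,896; $41,034; $35,172; $29,310; $23,448; $17,586; $11,724; $5,862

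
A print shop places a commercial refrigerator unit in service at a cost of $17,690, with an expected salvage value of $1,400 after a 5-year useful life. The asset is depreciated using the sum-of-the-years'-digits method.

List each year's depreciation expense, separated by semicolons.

Depreciable base = $17,690 − $1,400 = $16,290.
Sum of the years' digits = 5+4+3+2+1 = 15.
Year 1: $16,290 × 5/15 = $5,430. Book value $12,260.
Year 2: $16,290 × 4/15 = $4,344. Book value $7,916.
Year 3: $16,290 × 3/15 = $3,258. Book value $4,658.
Year 4: $16,290 × 2/15 = $2,172. Book value $2,486.
Year 5: $16,290 × 1/15 = $1,086. Book value $1,400.

$5,430; $4,344; $3,258; $2,172; $1,086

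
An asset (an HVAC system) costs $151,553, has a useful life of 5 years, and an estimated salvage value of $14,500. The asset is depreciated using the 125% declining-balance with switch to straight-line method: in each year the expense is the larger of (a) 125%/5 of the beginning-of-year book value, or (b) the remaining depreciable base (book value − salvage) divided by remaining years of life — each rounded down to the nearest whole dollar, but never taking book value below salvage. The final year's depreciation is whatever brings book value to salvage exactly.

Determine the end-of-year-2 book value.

Depreciable base = $151,553 − $14,500 = $137,053.
Year 1: DB = ⌊$151,553 × 125%/5⌋ = $37,888; SL = ⌊$137,053/5⌋ = $27,410 → take DB $37,888. Book value $113,665.
Year 2: DB = ⌊$113,665 × 125%/5⌋ = $28,416; SL = ⌊$99,165/4⌋ = $24,791 → take DB $28,416. Book value $85,249.

$85,249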